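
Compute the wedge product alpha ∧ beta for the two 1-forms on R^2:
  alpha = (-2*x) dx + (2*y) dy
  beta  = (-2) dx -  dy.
alpha ∧ beta = (2*x + 4*y) dx ∧ dy

Distribute the wedge, using dx_i ∧ dx_j = -dx_j ∧ dx_i and dx_i ∧ dx_i = 0. For each pair (i, j) with i < j, the coefficient of dx_i ∧ dx_j in alpha ∧ beta is (alpha_i * beta_j - alpha_j * beta_i). Collecting: alpha ∧ beta = (2*x + 4*y) dx ∧ dy.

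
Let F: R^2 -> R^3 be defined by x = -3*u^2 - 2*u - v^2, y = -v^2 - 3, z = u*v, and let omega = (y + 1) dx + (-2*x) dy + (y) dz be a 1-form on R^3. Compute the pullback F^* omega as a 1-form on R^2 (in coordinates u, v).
F^* omega = (6*u*v^2 + 12*u - v^3 + 2*v^2 - 3*v + 4) du + (-12*u^2*v - u*v^2 - 8*u*v - 3*u - 2*v^3 + 4*v) dv

Using F^*(f dg) = (f ∘ F) d(g ∘ F), substitute each coordinate x_i by F_i(u, v) in f_i, and replace dx_i by d F_i = (∂F_i/∂u) du + (∂F_i/∂v) dv.
  For the x component: f_1(F) = -v^2 - 2; d F_1 = (-6*u - 2) du + (-2*v) dv
  For the y component: f_2(F) = 6*u^2 + 4*u + 2*v^2; d F_2 = (0) du + (-2*v) dv
  For the z component: f_3(F) = -v^2 - 3; d F_3 = (v) du + (u) dv
Combining and collecting du, dv coefficients:
  coeff of du: 6*u*v^2 + 12*u - v^3 + 2*v^2 - 3*v + 4
  coeff of dv: -12*u^2*v - u*v^2 - 8*u*v - 3*u - 2*v^3 + 4*v
F^* omega = (6*u*v^2 + 12*u - v^3 + 2*v^2 - 3*v + 4) du + (-12*u^2*v - u*v^2 - 8*u*v - 3*u - 2*v^3 + 4*v) dv.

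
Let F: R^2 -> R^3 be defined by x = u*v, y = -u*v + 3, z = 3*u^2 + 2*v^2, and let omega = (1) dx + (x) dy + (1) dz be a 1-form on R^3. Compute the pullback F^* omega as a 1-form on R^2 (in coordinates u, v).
F^* omega = (-u*v^2 + 6*u + v) du + (-u^2*v + u + 4*v) dv

Using F^*(f dg) = (f ∘ F) d(g ∘ F), substitute each coordinate x_i by F_i(u, v) in f_i, and replace dx_i by d F_i = (∂F_i/∂u) du + (∂F_i/∂v) dv.
  For the x component: f_1(F) = 1; d F_1 = (v) du + (u) dv
  For the y component: f_2(F) = u*v; d F_2 = (-v) du + (-u) dv
  For the z component: f_3(F) = 1; d F_3 = (6*u) du + (4*v) dv
Combining and collecting du, dv coefficients:
  coeff of du: -u*v^2 + 6*u + v
  coeff of dv: -u^2*v + u + 4*v
F^* omega = (-u*v^2 + 6*u + v) du + (-u^2*v + u + 4*v) dv.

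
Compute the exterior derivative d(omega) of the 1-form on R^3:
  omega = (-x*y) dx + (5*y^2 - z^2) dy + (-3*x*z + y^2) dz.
d(omega) = (x) dx ∧ dy + (-3*z) dx ∧ dz + (2*y + 2*z) dy ∧ dz

For a 1-form omega = sum_i f_i dx_i, the exterior derivative is
  d(omega) = sum_{i < j} (∂f_j/∂x_i - ∂f_i/∂x_j) dx_i ∧ dx_j.
  coefficient of dx ∧ dy: ∂f_2/∂x - ∂f_1/∂y = ∂(5*y^2 - z^2)/∂x - ∂(-x*y)/∂y = x
  coefficient of dx ∧ dz: ∂f_3/∂x - ∂f_1/∂z = ∂(-3*x*z + y^2)/∂x - ∂(-x*y)/∂z = -3*z
  coefficient of dy ∧ dz: ∂f_3/∂y - ∂f_2/∂z = ∂(-3*x*z + y^2)/∂y - ∂(5*y^2 - z^2)/∂z = 2*y + 2*z
Assembling: d(omega) = (x) dx ∧ dy + (-3*z) dx ∧ dz + (2*y + 2*z) dy ∧ dz.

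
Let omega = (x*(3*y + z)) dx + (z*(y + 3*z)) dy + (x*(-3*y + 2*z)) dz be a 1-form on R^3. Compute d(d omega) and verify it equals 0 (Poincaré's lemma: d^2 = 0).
d(d omega) = 0

Step 1: d omega = sum_{i<j} (∂f_j/∂x_i - ∂f_i/∂x_j) dx_i ∧ dx_j:
  coeff of dx ∧ dy: -3*x
  coeff of dx ∧ dz: -x - 3*y + 2*z
  coeff of dy ∧ dz: -3*x - y - 6*z
Step 2: Apply d again to each 2-form coefficient. The only possible 3-form in R^3 is dx ∧ dy ∧ dz, with coefficient
  ∂(coeff of dy∧dz)/∂x - ∂(coeff of dx∧dz)/∂y + ∂(coeff of dx∧dy)/∂z
  = ∂/∂x (-3*x - y - 6*z) - ∂/∂y (-x - 3*y + 2*z) + ∂/∂z (-3*x).
Each of these terms simplifies to sums of mixed partials that cancel in pairs. The result is 0 (by equality of mixed partials for smooth functions — Schwarz / Clairaut).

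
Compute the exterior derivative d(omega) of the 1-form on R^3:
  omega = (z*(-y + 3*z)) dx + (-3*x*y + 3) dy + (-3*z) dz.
d(omega) = (-3*y + z) dx ∧ dy + (y - 6*z) dx ∧ dz

For a 1-form omega = sum_i f_i dx_i, the exterior derivative is
  d(omega) = sum_{i < j} (∂f_j/∂x_i - ∂f_i/∂x_j) dx_i ∧ dx_j.
  coefficient of dx ∧ dy: ∂f_2/∂x - ∂f_1/∂y = ∂(-3*x*y + 3)/∂x - ∂(z*(-y + 3*z))/∂y = -3*y + z
  coefficient of dx ∧ dz: ∂f_3/∂x - ∂f_1/∂z = ∂(-3*z)/∂x - ∂(z*(-y + 3*z))/∂z = y - 6*z
Assembling: d(omega) = (-3*y + z) dx ∧ dy + (y - 6*z) dx ∧ dz.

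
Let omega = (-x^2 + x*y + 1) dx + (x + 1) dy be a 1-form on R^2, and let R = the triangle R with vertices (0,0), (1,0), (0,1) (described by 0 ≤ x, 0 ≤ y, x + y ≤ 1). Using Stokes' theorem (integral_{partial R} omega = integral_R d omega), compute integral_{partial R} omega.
integral_(partial R) omega = 1/3

Stokes: integral_partial_R omega = integral_R d omega with d omega = (∂Q/∂x - ∂P/∂y) dx ∧ dy.
  ∂Q/∂x = 1
  ∂P/∂y = x
  integrand = ∂Q/∂x - ∂P/∂y = 1 - x.
Integrating over R: integral_0^1 integral_0^{1-x} (1 - x) dy dx = 1/3.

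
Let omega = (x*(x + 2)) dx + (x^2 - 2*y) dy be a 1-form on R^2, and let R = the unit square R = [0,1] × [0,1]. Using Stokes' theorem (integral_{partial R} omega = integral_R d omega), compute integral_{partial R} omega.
integral_(partial R) omega = 1

Stokes: integral_partial_R omega = integral_R d omega with d omega = (∂Q/∂x - ∂P/∂y) dx ∧ dy.
  ∂Q/∂x = 2*x
  ∂P/∂y = 0
  integrand = ∂Q/∂x - ∂P/∂y = 2*x.
Integrating over R: integral_0^1 integral_0^1 (2*x) dx dy = 1.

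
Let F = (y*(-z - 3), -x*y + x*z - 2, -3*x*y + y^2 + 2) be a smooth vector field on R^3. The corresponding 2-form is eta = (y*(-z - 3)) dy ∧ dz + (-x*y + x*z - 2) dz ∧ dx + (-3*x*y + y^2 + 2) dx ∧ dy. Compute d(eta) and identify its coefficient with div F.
d(eta) = (-x) dx ∧ dy ∧ dz; div F = -x

For a 2-form in R^3 of the form above, applying d gives a 3-form with coefficient ∂P/∂x + ∂Q/∂y + ∂R/∂z:
  ∂P/∂x = 0
  ∂Q/∂y = -x
  ∂R/∂z = 0
Sum = -x, which is exactly div F.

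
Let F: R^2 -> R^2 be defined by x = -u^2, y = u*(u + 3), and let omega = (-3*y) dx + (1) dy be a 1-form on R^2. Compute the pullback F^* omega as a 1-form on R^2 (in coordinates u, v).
F^* omega = (6*u^3 + 18*u^2 + 2*u + 3) du

Using F^*(f dg) = (f ∘ F) d(g ∘ F), substitute each coordinate x_i by F_i(u, v) in f_i, and replace dx_i by d F_i = (∂F_i/∂u) du + (∂F_i/∂v) dv.
  For the x component: f_1(F) = 3*u*(-u - 3); d F_1 = (-2*u) du + (0) dv
  For the y component: f_2(F) = 1; d F_2 = (2*u + 3) du + (0) dv
Combining and collecting du, dv coefficients:
  coeff of du: 6*u^3 + 18*u^2 + 2*u + 3
  coeff of dv: 0
F^* omega = (6*u^3 + 18*u^2 + 2*u + 3) du.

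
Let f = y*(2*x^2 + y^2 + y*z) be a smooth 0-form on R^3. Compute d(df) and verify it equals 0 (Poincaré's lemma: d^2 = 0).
d(df) = 0

Step 1: df = sum_i (∂f/∂x_i) dx_i = (4*x*y) dx + (2*x^2 + 3*y^2 + 2*y*z) dy + (y^2) dz.
Step 2: Apply d again. Using the 1-form formula, the coefficient of dx ∧ dy in d(df) is ∂^2 f/∂x ∂y - ∂^2 f/∂y ∂x = (4*x) - (4*x) = 0 (equality of mixed partials for smooth f).
Similarly for dx ∧ dz and dy ∧ dz — all coefficients vanish. So d(df) = 0.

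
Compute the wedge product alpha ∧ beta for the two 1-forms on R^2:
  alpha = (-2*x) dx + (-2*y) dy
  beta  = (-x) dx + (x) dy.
alpha ∧ beta = (-2*x*(x + y)) dx ∧ dy

Distribute the wedge, using dx_i ∧ dx_j = -dx_j ∧ dx_i and dx_i ∧ dx_i = 0. For each pair (i, j) with i < j, the coefficient of dx_i ∧ dx_j in alpha ∧ beta is (alpha_i * beta_j - alpha_j * beta_i). Collecting: alpha ∧ beta = (-2*x*(x + y)) dx ∧ dy.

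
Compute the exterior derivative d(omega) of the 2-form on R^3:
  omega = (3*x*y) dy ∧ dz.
d(omega) = (3*y) dx ∧ dy ∧ dz

For a 2-form omega = sum_{i<j} g_{ij} dx_i ∧ dx_j, the exterior derivative is
  d(omega) = sum_{i<j} d(g_{ij}) ∧ dx_i ∧ dx_j = sum_{i<j, k} (∂g_{ij}/∂x_k) dx_k ∧ dx_i ∧ dx_j.
Expand each term, using dx_k ∧ dx_i ∧ dx_j = sgn(permutation) dx_{(a)} ∧ dx_{(b)} ∧ dx_{(c)} with (a < b < c) sorted:
  d(3*x*y) includes (∂/∂x)(3*x*y) dx = (3*y) dx, which multiplied by dy ∧ dz gives (3*y) dx ∧ dy ∧ dz
Collecting like 3-forms: d(omega) = (3*y) dx ∧ dy ∧ dz.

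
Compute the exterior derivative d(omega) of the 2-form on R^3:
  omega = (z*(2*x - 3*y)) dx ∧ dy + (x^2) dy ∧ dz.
d(omega) = (4*x - 3*y) dx ∧ dy ∧ dz

For a 2-form omega = sum_{i<j} g_{ij} dx_i ∧ dx_j, the exterior derivative is
  d(omega) = sum_{i<j} d(g_{ij}) ∧ dx_i ∧ dx_j = sum_{i<j, k} (∂g_{ij}/∂x_k) dx_k ∧ dx_i ∧ dx_j.
Expand each term, using dx_k ∧ dx_i ∧ dx_j = sgn(permutation) dx_{(a)} ∧ dx_{(b)} ∧ dx_{(c)} with (a < b < c) sorted:
  d(z*(2*x - 3*y)) includes (∂/∂z)(z*(2*x - 3*y)) dz = (2*x - 3*y) dz, which multiplied by dx ∧ dy gives (2*x - 3*y) dx ∧ dy ∧ dz
  d(x^2) includes (∂/∂x)(x^2) dx = (2*x) dx, which multiplied by dy ∧ dz gives (2*x) dx ∧ dy ∧ dz
Collecting like 3-forms: d(omega) = (4*x - 3*y) dx ∧ dy ∧ dz.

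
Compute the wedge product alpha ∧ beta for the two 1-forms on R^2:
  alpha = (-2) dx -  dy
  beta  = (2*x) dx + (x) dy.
alpha ∧ beta = 0

Distribute the wedge, using dx_i ∧ dx_j = -dx_j ∧ dx_i and dx_i ∧ dx_i = 0. For each pair (i, j) with i < j, the coefficient of dx_i ∧ dx_j in alpha ∧ beta is (alpha_i * beta_j - alpha_j * beta_i). Collecting: alpha ∧ beta = 0.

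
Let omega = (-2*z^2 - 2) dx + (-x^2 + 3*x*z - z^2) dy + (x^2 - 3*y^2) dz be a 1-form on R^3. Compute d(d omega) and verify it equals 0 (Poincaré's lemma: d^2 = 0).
d(d omega) = 0

Step 1: d omega = sum_{i<j} (∂f_j/∂x_i - ∂f_i/∂x_j) dx_i ∧ dx_j:
  coeff of dx ∧ dy: -2*x + 3*z
  coeff of dx ∧ dz: 2*x + 4*z
  coeff of dy ∧ dz: -3*x - 6*y + 2*z
Step 2: Apply d again to each 2-form coefficient. The only possible 3-form in R^3 is dx ∧ dy ∧ dz, with coefficient
  ∂(coeff of dy∧dz)/∂x - ∂(coeff of dx∧dz)/∂y + ∂(coeff of dx∧dy)/∂z
  = ∂/∂x (-3*x - 6*y + 2*z) - ∂/∂y (2*x + 4*z) + ∂/∂z (-2*x + 3*z).
Each of these terms simplifies to sums of mixed partials that cancel in pairs. The result is 0 (by equality of mixed partials for smooth functions — Schwarz / Clairaut).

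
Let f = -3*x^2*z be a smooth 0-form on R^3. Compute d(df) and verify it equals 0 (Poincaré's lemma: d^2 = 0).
d(df) = 0

Step 1: df = sum_i (∂f/∂x_i) dx_i = (-6*x*z) dx + (0) dy + (-3*x^2) dz.
Step 2: Apply d again. Using the 1-form formula, the coefficient of dx ∧ dy in d(df) is ∂^2 f/∂x ∂y - ∂^2 f/∂y ∂x = (0) - (0) = 0 (equality of mixed partials for smooth f).
Similarly for dx ∧ dz and dy ∧ dz — all coefficients vanish. So d(df) = 0.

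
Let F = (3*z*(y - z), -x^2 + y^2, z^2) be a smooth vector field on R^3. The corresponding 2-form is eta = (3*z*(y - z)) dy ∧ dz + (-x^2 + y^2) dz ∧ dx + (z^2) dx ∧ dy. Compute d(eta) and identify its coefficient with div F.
d(eta) = (2*y + 2*z) dx ∧ dy ∧ dz; div F = 2*y + 2*z

For a 2-form in R^3 of the form above, applying d gives a 3-form with coefficient ∂P/∂x + ∂Q/∂y + ∂R/∂z:
  ∂P/∂x = 0
  ∂Q/∂y = 2*y
  ∂R/∂z = 2*z
Sum = 2*y + 2*z, which is exactly div F.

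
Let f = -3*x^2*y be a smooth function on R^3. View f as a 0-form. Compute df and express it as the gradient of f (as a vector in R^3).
df = (-6*x*y) dx + (-3*x^2) dy + (0) dz; grad f = (-6*x*y, -3*x^2, 0)

For a 0-form f, d f = (∂f/∂x) dx + (∂f/∂y) dy + (∂f/∂z) dz. The components of the vector representation are exactly the entries of grad f in Cartesian coordinates:
  ∂f/∂x = -6*x*y
  ∂f/∂y = -3*x^2
  ∂f/∂z = 0.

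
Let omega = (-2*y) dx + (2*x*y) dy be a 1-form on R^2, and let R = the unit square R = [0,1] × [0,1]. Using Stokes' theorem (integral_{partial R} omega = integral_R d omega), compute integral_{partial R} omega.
integral_(partial R) omega = 3

Stokes: integral_partial_R omega = integral_R d omega with d omega = (∂Q/∂x - ∂P/∂y) dx ∧ dy.
  ∂Q/∂x = 2*y
  ∂P/∂y = -2
  integrand = ∂Q/∂x - ∂P/∂y = 2*y + 2.
Integrating over R: integral_0^1 integral_0^1 (2*y + 2) dx dy = 3.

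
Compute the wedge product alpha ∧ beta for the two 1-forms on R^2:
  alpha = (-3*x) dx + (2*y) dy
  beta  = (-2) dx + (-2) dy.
alpha ∧ beta = (6*x + 4*y) dx ∧ dy

Distribute the wedge, using dx_i ∧ dx_j = -dx_j ∧ dx_i and dx_i ∧ dx_i = 0. For each pair (i, j) with i < j, the coefficient of dx_i ∧ dx_j in alpha ∧ beta is (alpha_i * beta_j - alpha_j * beta_i). Collecting: alpha ∧ beta = (6*x + 4*y) dx ∧ dy.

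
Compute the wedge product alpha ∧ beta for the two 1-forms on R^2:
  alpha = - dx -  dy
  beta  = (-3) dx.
alpha ∧ beta = (-3) dx ∧ dy

Distribute the wedge, using dx_i ∧ dx_j = -dx_j ∧ dx_i and dx_i ∧ dx_i = 0. For each pair (i, j) with i < j, the coefficient of dx_i ∧ dx_j in alpha ∧ beta is (alpha_i * beta_j - alpha_j * beta_i). Collecting: alpha ∧ beta = (-3) dx ∧ dy.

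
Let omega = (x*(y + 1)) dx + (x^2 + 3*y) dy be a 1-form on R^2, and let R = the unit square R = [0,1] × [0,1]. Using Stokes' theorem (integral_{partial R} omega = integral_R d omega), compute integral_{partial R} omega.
integral_(partial R) omega = 1/2

Stokes: integral_partial_R omega = integral_R d omega with d omega = (∂Q/∂x - ∂P/∂y) dx ∧ dy.
  ∂Q/∂x = 2*x
  ∂P/∂y = x
  integrand = ∂Q/∂x - ∂P/∂y = x.
Integrating over R: integral_0^1 integral_0^1 (x) dx dy = 1/2.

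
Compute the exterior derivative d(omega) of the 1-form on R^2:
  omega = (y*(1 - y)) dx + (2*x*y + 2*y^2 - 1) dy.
d(omega) = (4*y - 1) dx ∧ dy

For a 1-form omega = sum_i f_i dx_i, the exterior derivative is
  d(omega) = sum_{i < j} (∂f_j/∂x_i - ∂f_i/∂x_j) dx_i ∧ dx_j.
  coefficient of dx ∧ dy: ∂f_2/∂x - ∂f_1/∂y = ∂(2*x*y + 2*y^2 - 1)/∂x - ∂(y*(1 - y))/∂y = 4*y - 1
Assembling: d(omega) = (4*y - 1) dx ∧ dy.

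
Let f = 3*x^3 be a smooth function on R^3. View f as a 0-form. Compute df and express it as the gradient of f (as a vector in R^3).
df = (9*x^2) dx + (0) dy + (0) dz; grad f = (9*x^2, 0, 0)

For a 0-form f, d f = (∂f/∂x) dx + (∂f/∂y) dy + (∂f/∂z) dz. The components of the vector representation are exactly the entries of grad f in Cartesian coordinates:
  ∂f/∂x = 9*x^2
  ∂f/∂y = 0
  ∂f/∂z = 0.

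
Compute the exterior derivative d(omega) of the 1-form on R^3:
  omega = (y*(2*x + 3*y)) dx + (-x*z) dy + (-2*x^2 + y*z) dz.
d(omega) = (-2*x - 6*y - z) dx ∧ dy + (-4*x) dx ∧ dz + (x + z) dy ∧ dz

For a 1-form omega = sum_i f_i dx_i, the exterior derivative is
  d(omega) = sum_{i < j} (∂f_j/∂x_i - ∂f_i/∂x_j) dx_i ∧ dx_j.
  coefficient of dx ∧ dy: ∂f_2/∂x - ∂f_1/∂y = ∂(-x*z)/∂x - ∂(y*(2*x + 3*y))/∂y = -2*x - 6*y - z
  coefficient of dx ∧ dz: ∂f_3/∂x - ∂f_1/∂z = ∂(-2*x^2 + y*z)/∂x - ∂(y*(2*x + 3*y))/∂z = -4*x
  coefficient of dy ∧ dz: ∂f_3/∂y - ∂f_2/∂z = ∂(-2*x^2 + y*z)/∂y - ∂(-x*z)/∂z = x + z
Assembling: d(omega) = (-2*x - 6*y - z) dx ∧ dy + (-4*x) dx ∧ dz + (x + z) dy ∧ dz.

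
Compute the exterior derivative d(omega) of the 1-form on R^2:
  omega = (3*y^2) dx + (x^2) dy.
d(omega) = (2*x - 6*y) dx ∧ dy

For a 1-form omega = sum_i f_i dx_i, the exterior derivative is
  d(omega) = sum_{i < j} (∂f_j/∂x_i - ∂f_i/∂x_j) dx_i ∧ dx_j.
  coefficient of dx ∧ dy: ∂f_2/∂x - ∂f_1/∂y = ∂(x^2)/∂x - ∂(3*y^2)/∂y = 2*x - 6*y
Assembling: d(omega) = (2*x - 6*y) dx ∧ dy.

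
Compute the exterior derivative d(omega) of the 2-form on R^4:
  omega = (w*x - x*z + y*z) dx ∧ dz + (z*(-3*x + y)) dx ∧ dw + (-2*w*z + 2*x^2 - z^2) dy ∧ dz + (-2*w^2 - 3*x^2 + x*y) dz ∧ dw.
d(omega) = (4*x - z) dx ∧ dy ∧ dz + (-2*x) dx ∧ dz ∧ dw + (-z) dx ∧ dy ∧ dw + (x - 2*z) dy ∧ dz ∧ dw

For a 2-form omega = sum_{i<j} g_{ij} dx_i ∧ dx_j, the exterior derivative is
  d(omega) = sum_{i<j} d(g_{ij}) ∧ dx_i ∧ dx_j = sum_{i<j, k} (∂g_{ij}/∂x_k) dx_k ∧ dx_i ∧ dx_j.
Expand each term, using dx_k ∧ dx_i ∧ dx_j = sgn(permutation) dx_{(a)} ∧ dx_{(b)} ∧ dx_{(c)} with (a < b < c) sorted:
  d(w*x - x*z + y*z) includes (∂/∂y)(w*x - x*z + y*z) dy = (z) dy, which multiplied by dx ∧ dz gives (-z) dx ∧ dy ∧ dz
  d(w*x - x*z + y*z) includes (∂/∂w)(w*x - x*z + y*z) dw = (x) dw, which multiplied by dx ∧ dz gives (x) dx ∧ dz ∧ dw
  d(z*(-3*x + y)) includes (∂/∂y)(z*(-3*x + y)) dy = (z) dy, which multiplied by dx ∧ dw gives (-z) dx ∧ dy ∧ dw
  d(z*(-3*x + y)) includes (∂/∂z)(z*(-3*x + y)) dz = (-3*x + y) dz, which multiplied by dx ∧ dw gives (3*x - y) dx ∧ dz ∧ dw
  d(-2*w*z + 2*x^2 - z^2) includes (∂/∂x)(-2*w*z + 2*x^2 - z^2) dx = (4*x) dx, which multiplied by dy ∧ dz gives (4*x) dx ∧ dy ∧ dz
  d(-2*w*z + 2*x^2 - z^2) includes (∂/∂w)(-2*w*z + 2*x^2 - z^2) dw = (-2*z) dw, which multiplied by dy ∧ dz gives (-2*z) dy ∧ dz ∧ dw
  d(-2*w^2 - 3*x^2 + x*y) includes (∂/∂x)(-2*w^2 - 3*x^2 + x*y) dx = (-6*x + y) dx, which multiplied by dz ∧ dw gives (-6*x + y) dx ∧ dz ∧ dw
  d(-2*w^2 - 3*x^2 + x*y) includes (∂/∂y)(-2*w^2 - 3*x^2 + x*y) dy = (x) dy, which multiplied by dz ∧ dw gives (x) dy ∧ dz ∧ dw
Collecting like 3-forms: d(omega) = (4*x - z) dx ∧ dy ∧ dz + (-2*x) dx ∧ dz ∧ dw + (-z) dx ∧ dy ∧ dw + (x - 2*z) dy ∧ dz ∧ dw.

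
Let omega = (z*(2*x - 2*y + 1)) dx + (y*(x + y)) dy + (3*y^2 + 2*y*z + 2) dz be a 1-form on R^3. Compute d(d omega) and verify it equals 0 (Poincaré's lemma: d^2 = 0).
d(d omega) = 0

Step 1: d omega = sum_{i<j} (∂f_j/∂x_i - ∂f_i/∂x_j) dx_i ∧ dx_j:
  coeff of dx ∧ dy: y + 2*z
  coeff of dx ∧ dz: -2*x + 2*y - 1
  coeff of dy ∧ dz: 6*y + 2*z
Step 2: Apply d again to each 2-form coefficient. The only possible 3-form in R^3 is dx ∧ dy ∧ dz, with coefficient
  ∂(coeff of dy∧dz)/∂x - ∂(coeff of dx∧dz)/∂y + ∂(coeff of dx∧dy)/∂z
  = ∂/∂x (6*y + 2*z) - ∂/∂y (-2*x + 2*y - 1) + ∂/∂z (y + 2*z).
Each of these terms simplifies to sums of mixed partials that cancel in pairs. The result is 0 (by equality of mixed partials for smooth functions — Schwarz / Clairaut).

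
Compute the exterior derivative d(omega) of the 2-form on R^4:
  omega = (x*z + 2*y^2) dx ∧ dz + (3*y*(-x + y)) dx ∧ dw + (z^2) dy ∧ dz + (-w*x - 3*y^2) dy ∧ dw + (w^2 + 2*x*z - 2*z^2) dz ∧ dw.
d(omega) = (-4*y) dx ∧ dy ∧ dz + (-w + 3*x - 6*y) dx ∧ dy ∧ dw + (2*z) dx ∧ dz ∧ dw

For a 2-form omega = sum_{i<j} g_{ij} dx_i ∧ dx_j, the exterior derivative is
  d(omega) = sum_{i<j} d(g_{ij}) ∧ dx_i ∧ dx_j = sum_{i<j, k} (∂g_{ij}/∂x_k) dx_k ∧ dx_i ∧ dx_j.
Expand each term, using dx_k ∧ dx_i ∧ dx_j = sgn(permutation) dx_{(a)} ∧ dx_{(b)} ∧ dx_{(c)} with (a < b < c) sorted:
  d(x*z + 2*y^2) includes (∂/∂y)(x*z + 2*y^2) dy = (4*y) dy, which multiplied by dx ∧ dz gives (-4*y) dx ∧ dy ∧ dz
  d(3*y*(-x + y)) includes (∂/∂y)(3*y*(-x + y)) dy = (-3*x + 6*y) dy, which multiplied by dx ∧ dw gives (3*x - 6*y) dx ∧ dy ∧ dw
  d(-w*x - 3*y^2) includes (∂/∂x)(-w*x - 3*y^2) dx = (-w) dx, which multiplied by dy ∧ dw gives (-w) dx ∧ dy ∧ dw
  d(w^2 + 2*x*z - 2*z^2) includes (∂/∂x)(w^2 + 2*x*z - 2*z^2) dx = (2*z) dx, which multiplied by dz ∧ dw gives (2*z) dx ∧ dz ∧ dw
Collecting like 3-forms: d(omega) = (-4*y) dx ∧ dy ∧ dz + (-w + 3*x - 6*y) dx ∧ dy ∧ dw + (2*z) dx ∧ dz ∧ dw.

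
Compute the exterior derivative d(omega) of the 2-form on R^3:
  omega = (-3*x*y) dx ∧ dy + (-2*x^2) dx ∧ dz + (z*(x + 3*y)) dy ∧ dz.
d(omega) = (z) dx ∧ dy ∧ dz

For a 2-form omega = sum_{i<j} g_{ij} dx_i ∧ dx_j, the exterior derivative is
  d(omega) = sum_{i<j} d(g_{ij}) ∧ dx_i ∧ dx_j = sum_{i<j, k} (∂g_{ij}/∂x_k) dx_k ∧ dx_i ∧ dx_j.
Expand each term, using dx_k ∧ dx_i ∧ dx_j = sgn(permutation) dx_{(a)} ∧ dx_{(b)} ∧ dx_{(c)} with (a < b < c) sorted:
  d(z*(x + 3*y)) includes (∂/∂x)(z*(x + 3*y)) dx = (z) dx, which multiplied by dy ∧ dz gives (z) dx ∧ dy ∧ dz
Collecting like 3-forms: d(omega) = (z) dx ∧ dy ∧ dz.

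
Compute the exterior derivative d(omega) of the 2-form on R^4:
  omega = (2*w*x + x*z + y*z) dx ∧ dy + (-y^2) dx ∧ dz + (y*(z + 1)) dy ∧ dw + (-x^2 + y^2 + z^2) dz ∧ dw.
d(omega) = (x + 3*y) dx ∧ dy ∧ dz + (2*x) dx ∧ dy ∧ dw + (y) dy ∧ dz ∧ dw + (-2*x) dx ∧ dz ∧ dw

For a 2-form omega = sum_{i<j} g_{ij} dx_i ∧ dx_j, the exterior derivative is
  d(omega) = sum_{i<j} d(g_{ij}) ∧ dx_i ∧ dx_j = sum_{i<j, k} (∂g_{ij}/∂x_k) dx_k ∧ dx_i ∧ dx_j.
Expand each term, using dx_k ∧ dx_i ∧ dx_j = sgn(permutation) dx_{(a)} ∧ dx_{(b)} ∧ dx_{(c)} with (a < b < c) sorted:
  d(2*w*x + x*z + y*z) includes (∂/∂z)(2*w*x + x*z + y*z) dz = (x + y) dz, which multiplied by dx ∧ dy gives (x + y) dx ∧ dy ∧ dz
  d(2*w*x + x*z + y*z) includes (∂/∂w)(2*w*x + x*z + y*z) dw = (2*x) dw, which multiplied by dx ∧ dy gives (2*x) dx ∧ dy ∧ dw
  d(-y^2) includes (∂/∂y)(-y^2) dy = (-2*y) dy, which multiplied by dx ∧ dz gives (2*y) dx ∧ dy ∧ dz
  d(y*(z + 1)) includes (∂/∂z)(y*(z + 1)) dz = (y) dz, which multiplied by dy ∧ dw gives (-y) dy ∧ dz ∧ dw
  d(-x^2 + y^2 + z^2) includes (∂/∂x)(-x^2 + y^2 + z^2) dx = (-2*x) dx, which multiplied by dz ∧ dw gives (-2*x) dx ∧ dz ∧ dw
  d(-x^2 + y^2 + z^2) includes (∂/∂y)(-x^2 + y^2 + z^2) dy = (2*y) dy, which multiplied by dz ∧ dw gives (2*y) dy ∧ dz ∧ dw
Collecting like 3-forms: d(omega) = (x + 3*y) dx ∧ dy ∧ dz + (2*x) dx ∧ dy ∧ dw + (y) dy ∧ dz ∧ dw + (-2*x) dx ∧ dz ∧ dw.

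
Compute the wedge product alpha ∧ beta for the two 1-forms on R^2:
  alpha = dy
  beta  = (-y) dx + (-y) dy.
alpha ∧ beta = (y) dx ∧ dy

Distribute the wedge, using dx_i ∧ dx_j = -dx_j ∧ dx_i and dx_i ∧ dx_i = 0. For each pair (i, j) with i < j, the coefficient of dx_i ∧ dx_j in alpha ∧ beta is (alpha_i * beta_j - alpha_j * beta_i). Collecting: alpha ∧ beta = (y) dx ∧ dy.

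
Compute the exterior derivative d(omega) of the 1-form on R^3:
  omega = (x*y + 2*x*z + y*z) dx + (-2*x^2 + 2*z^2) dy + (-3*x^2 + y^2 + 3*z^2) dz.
d(omega) = (-5*x - z) dx ∧ dy + (-8*x - y) dx ∧ dz + (2*y - 4*z) dy ∧ dz

For a 1-form omega = sum_i f_i dx_i, the exterior derivative is
  d(omega) = sum_{i < j} (∂f_j/∂x_i - ∂f_i/∂x_j) dx_i ∧ dx_j.
  coefficient of dx ∧ dy: ∂f_2/∂x - ∂f_1/∂y = ∂(-2*x^2 + 2*z^2)/∂x - ∂(x*y + 2*x*z + y*z)/∂y = -5*x - z
  coefficient of dx ∧ dz: ∂f_3/∂x - ∂f_1/∂z = ∂(-3*x^2 + y^2 + 3*z^2)/∂x - ∂(x*y + 2*x*z + y*z)/∂z = -8*x - y
  coefficient of dy ∧ dz: ∂f_3/∂y - ∂f_2/∂z = ∂(-3*x^2 + y^2 + 3*z^2)/∂y - ∂(-2*x^2 + 2*z^2)/∂z = 2*y - 4*z
Assembling: d(omega) = (-5*x - z) dx ∧ dy + (-8*x - y) dx ∧ dz + (2*y - 4*z) dy ∧ dz.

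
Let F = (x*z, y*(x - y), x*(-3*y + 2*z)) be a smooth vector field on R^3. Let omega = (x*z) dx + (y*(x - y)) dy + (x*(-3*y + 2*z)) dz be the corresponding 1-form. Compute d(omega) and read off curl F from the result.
d(omega) = (-3*x) dy ∧ dz + (x + 3*y - 2*z) dz ∧ dx + (y) dx ∧ dy; curl F = (-3*x, x + 3*y - 2*z, y)

d omega = sum_{i<j} (∂f_j/∂x_i - ∂f_i/∂x_j) dx_i ∧ dx_j. Under the identification (dy ∧ dz, dz ∧ dx, dx ∧ dy) ↔ (e_x, e_y, e_z), the coefficients are exactly the components of curl F. Compute:
  ∂R/∂y - ∂Q/∂z = (-3*x) - (0) = -3*x
  ∂P/∂z - ∂R/∂x = (x) - (-3*y + 2*z) = x + 3*y - 2*z
  ∂Q/∂x - ∂P/∂y = (y) - (0) = y.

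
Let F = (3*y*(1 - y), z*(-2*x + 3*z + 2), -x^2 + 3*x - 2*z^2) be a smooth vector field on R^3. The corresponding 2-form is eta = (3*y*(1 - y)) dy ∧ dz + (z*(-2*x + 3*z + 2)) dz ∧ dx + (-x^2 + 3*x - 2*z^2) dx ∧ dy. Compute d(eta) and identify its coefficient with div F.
d(eta) = (-4*z) dx ∧ dy ∧ dz; div F = -4*z

For a 2-form in R^3 of the form above, applying d gives a 3-form with coefficient ∂P/∂x + ∂Q/∂y + ∂R/∂z:
  ∂P/∂x = 0
  ∂Q/∂y = 0
  ∂R/∂z = -4*z
Sum = -4*z, which is exactly div F.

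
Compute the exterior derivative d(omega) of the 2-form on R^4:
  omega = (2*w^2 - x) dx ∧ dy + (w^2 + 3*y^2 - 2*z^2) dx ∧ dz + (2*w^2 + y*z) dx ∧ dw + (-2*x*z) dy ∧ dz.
d(omega) = (4*w - z) dx ∧ dy ∧ dw + (-6*y - 2*z) dx ∧ dy ∧ dz + (2*w - y) dx ∧ dz ∧ dw

For a 2-form omega = sum_{i<j} g_{ij} dx_i ∧ dx_j, the exterior derivative is
  d(omega) = sum_{i<j} d(g_{ij}) ∧ dx_i ∧ dx_j = sum_{i<j, k} (∂g_{ij}/∂x_k) dx_k ∧ dx_i ∧ dx_j.
Expand each term, using dx_k ∧ dx_i ∧ dx_j = sgn(permutation) dx_{(a)} ∧ dx_{(b)} ∧ dx_{(c)} with (a < b < c) sorted:
  d(2*w^2 - x) includes (∂/∂w)(2*w^2 - x) dw = (4*w) dw, which multiplied by dx ∧ dy gives (4*w) dx ∧ dy ∧ dw
  d(w^2 + 3*y^2 - 2*z^2) includes (∂/∂y)(w^2 + 3*y^2 - 2*z^2) dy = (6*y) dy, which multiplied by dx ∧ dz gives (-6*y) dx ∧ dy ∧ dz
  d(w^2 + 3*y^2 - 2*z^2) includes (∂/∂w)(w^2 + 3*y^2 - 2*z^2) dw = (2*w) dw, which multiplied by dx ∧ dz gives (2*w) dx ∧ dz ∧ dw
  d(2*w^2 + y*z) includes (∂/∂y)(2*w^2 + y*z) dy = (z) dy, which multiplied by dx ∧ dw gives (-z) dx ∧ dy ∧ dw
  d(2*w^2 + y*z) includes (∂/∂z)(2*w^2 + y*z) dz = (y) dz, which multiplied by dx ∧ dw gives (-y) dx ∧ dz ∧ dw
  d(-2*x*z) includes (∂/∂x)(-2*x*z) dx = (-2*z) dx, which multiplied by dy ∧ dz gives (-2*z) dx ∧ dy ∧ dz
Collecting like 3-forms: d(omega) = (4*w - z) dx ∧ dy ∧ dw + (-6*y - 2*z) dx ∧ dy ∧ dz + (2*w - y) dx ∧ dz ∧ dw.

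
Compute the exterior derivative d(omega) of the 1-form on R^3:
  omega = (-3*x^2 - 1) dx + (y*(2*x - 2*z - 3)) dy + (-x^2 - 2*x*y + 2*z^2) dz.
d(omega) = (2*y) dx ∧ dy + (-2*x - 2*y) dx ∧ dz + (-2*x + 2*y) dy ∧ dz

For a 1-form omega = sum_i f_i dx_i, the exterior derivative is
  d(omega) = sum_{i < j} (∂f_j/∂x_i - ∂f_i/∂x_j) dx_i ∧ dx_j.
  coefficient of dx ∧ dy: ∂f_2/∂x - ∂f_1/∂y = ∂(y*(2*x - 2*z - 3))/∂x - ∂(-3*x^2 - 1)/∂y = 2*y
  coefficient of dx ∧ dz: ∂f_3/∂x - ∂f_1/∂z = ∂(-x^2 - 2*x*y + 2*z^2)/∂x - ∂(-3*x^2 - 1)/∂z = -2*x - 2*y
  coefficient of dy ∧ dz: ∂f_3/∂y - ∂f_2/∂z = ∂(-x^2 - 2*x*y + 2*z^2)/∂y - ∂(y*(2*x - 2*z - 3))/∂z = -2*x + 2*y
Assembling: d(omega) = (2*y) dx ∧ dy + (-2*x - 2*y) dx ∧ dz + (-2*x + 2*y) dy ∧ dz.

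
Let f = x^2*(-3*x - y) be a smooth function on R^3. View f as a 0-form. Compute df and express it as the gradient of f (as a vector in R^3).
df = (x*(-9*x - 2*y)) dx + (-x^2) dy + (0) dz; grad f = (x*(-9*x - 2*y), -x^2, 0)

For a 0-form f, d f = (∂f/∂x) dx + (∂f/∂y) dy + (∂f/∂z) dz. The components of the vector representation are exactly the entries of grad f in Cartesian coordinates:
  ∂f/∂x = x*(-9*x - 2*y)
  ∂f/∂y = -x^2
  ∂f/∂z = 0.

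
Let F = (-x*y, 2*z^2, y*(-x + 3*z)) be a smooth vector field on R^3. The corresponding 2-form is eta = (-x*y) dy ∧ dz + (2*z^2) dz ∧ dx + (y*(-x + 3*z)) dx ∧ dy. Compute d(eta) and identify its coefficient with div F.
d(eta) = (2*y) dx ∧ dy ∧ dz; div F = 2*y

For a 2-form in R^3 of the form above, applying d gives a 3-form with coefficient ∂P/∂x + ∂Q/∂y + ∂R/∂z:
  ∂P/∂x = -y
  ∂Q/∂y = 0
  ∂R/∂z = 3*y
Sum = 2*y, which is exactly div F.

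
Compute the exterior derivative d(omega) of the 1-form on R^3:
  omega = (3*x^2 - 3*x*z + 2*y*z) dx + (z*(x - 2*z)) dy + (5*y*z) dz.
d(omega) = (-z) dx ∧ dy + (3*x - 2*y) dx ∧ dz + (-x + 9*z) dy ∧ dz

For a 1-form omega = sum_i f_i dx_i, the exterior derivative is
  d(omega) = sum_{i < j} (∂f_j/∂x_i - ∂f_i/∂x_j) dx_i ∧ dx_j.
  coefficient of dx ∧ dy: ∂f_2/∂x - ∂f_1/∂y = ∂(z*(x - 2*z))/∂x - ∂(3*x^2 - 3*x*z + 2*y*z)/∂y = -z
  coefficient of dx ∧ dz: ∂f_3/∂x - ∂f_1/∂z = ∂(5*y*z)/∂x - ∂(3*x^2 - 3*x*z + 2*y*z)/∂z = 3*x - 2*y
  coefficient of dy ∧ dz: ∂f_3/∂y - ∂f_2/∂z = ∂(5*y*z)/∂y - ∂(z*(x - 2*z))/∂z = -x + 9*z
Assembling: d(omega) = (-z) dx ∧ dy + (3*x - 2*y) dx ∧ dz + (-x + 9*z) dy ∧ dz.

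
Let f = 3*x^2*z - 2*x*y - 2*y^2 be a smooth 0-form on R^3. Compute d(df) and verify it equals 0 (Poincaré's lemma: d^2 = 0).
d(df) = 0

Step 1: df = sum_i (∂f/∂x_i) dx_i = (6*x*z - 2*y) dx + (-2*x - 4*y) dy + (3*x^2) dz.
Step 2: Apply d again. Using the 1-form formula, the coefficient of dx ∧ dy in d(df) is ∂^2 f/∂x ∂y - ∂^2 f/∂y ∂x = (-2) - (-2) = 0 (equality of mixed partials for smooth f).
Similarly for dx ∧ dz and dy ∧ dz — all coefficients vanish. So d(df) = 0.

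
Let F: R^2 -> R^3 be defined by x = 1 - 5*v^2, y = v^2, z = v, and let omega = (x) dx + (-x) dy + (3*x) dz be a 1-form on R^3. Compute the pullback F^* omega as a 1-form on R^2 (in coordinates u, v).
F^* omega = (60*v^3 - 15*v^2 - 12*v + 3) dv

Using F^*(f dg) = (f ∘ F) d(g ∘ F), substitute each coordinate x_i by F_i(u, v) in f_i, and replace dx_i by d F_i = (∂F_i/∂u) du + (∂F_i/∂v) dv.
  For the x component: f_1(F) = 1 - 5*v^2; d F_1 = (0) du + (-10*v) dv
  For the y component: f_2(F) = 5*v^2 - 1; d F_2 = (0) du + (2*v) dv
  For the z component: f_3(F) = 3 - 15*v^2; d F_3 = (0) du + (1) dv
Combining and collecting du, dv coefficients:
  coeff of du: 0
  coeff of dv: 60*v^3 - 15*v^2 - 12*v + 3
F^* omega = (60*v^3 - 15*v^2 - 12*v + 3) dv.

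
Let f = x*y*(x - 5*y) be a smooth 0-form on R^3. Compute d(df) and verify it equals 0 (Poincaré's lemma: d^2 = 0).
d(df) = 0

Step 1: df = sum_i (∂f/∂x_i) dx_i = (y*(2*x - 5*y)) dx + (x*(x - 10*y)) dy + (0) dz.
Step 2: Apply d again. Using the 1-form formula, the coefficient of dx ∧ dy in d(df) is ∂^2 f/∂x ∂y - ∂^2 f/∂y ∂x = (2*x - 10*y) - (2*x - 10*y) = 0 (equality of mixed partials for smooth f).
Similarly for dx ∧ dz and dy ∧ dz — all coefficients vanish. So d(df) = 0.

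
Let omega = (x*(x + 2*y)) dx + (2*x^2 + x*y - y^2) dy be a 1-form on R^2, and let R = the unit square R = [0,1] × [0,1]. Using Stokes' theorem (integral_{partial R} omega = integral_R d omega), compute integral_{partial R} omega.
integral_(partial R) omega = 3/2

Stokes: integral_partial_R omega = integral_R d omega with d omega = (∂Q/∂x - ∂P/∂y) dx ∧ dy.
  ∂Q/∂x = 4*x + y
  ∂P/∂y = 2*x
  integrand = ∂Q/∂x - ∂P/∂y = 2*x + y.
Integrating over R: integral_0^1 integral_0^1 (2*x + y) dx dy = 3/2.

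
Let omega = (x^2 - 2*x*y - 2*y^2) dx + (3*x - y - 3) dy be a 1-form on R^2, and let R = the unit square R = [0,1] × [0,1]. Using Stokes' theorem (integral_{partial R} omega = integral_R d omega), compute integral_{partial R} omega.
integral_(partial R) omega = 6

Stokes: integral_partial_R omega = integral_R d omega with d omega = (∂Q/∂x - ∂P/∂y) dx ∧ dy.
  ∂Q/∂x = 3
  ∂P/∂y = -2*x - 4*y
  integrand = ∂Q/∂x - ∂P/∂y = 2*x + 4*y + 3.
Integrating over R: integral_0^1 integral_0^1 (2*x + 4*y + 3) dx dy = 6.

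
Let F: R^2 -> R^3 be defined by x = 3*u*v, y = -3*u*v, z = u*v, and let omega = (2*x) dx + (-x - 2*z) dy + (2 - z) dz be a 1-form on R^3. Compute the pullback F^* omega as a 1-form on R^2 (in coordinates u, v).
F^* omega = (2*v*(16*u*v + 1)) du + (2*u*(16*u*v + 1)) dv

Using F^*(f dg) = (f ∘ F) d(g ∘ F), substitute each coordinate x_i by F_i(u, v) in f_i, and replace dx_i by d F_i = (∂F_i/∂u) du + (∂F_i/∂v) dv.
  For the x component: f_1(F) = 6*u*v; d F_1 = (3*v) du + (3*u) dv
  For the y component: f_2(F) = -5*u*v; d F_2 = (-3*v) du + (-3*u) dv
  For the z component: f_3(F) = -u*v + 2; d F_3 = (v) du + (u) dv
Combining and collecting du, dv coefficients:
  coeff of du: 2*v*(16*u*v + 1)
  coeff of dv: 2*u*(16*u*v + 1)
F^* omega = (2*v*(16*u*v + 1)) du + (2*u*(16*u*v + 1)) dv.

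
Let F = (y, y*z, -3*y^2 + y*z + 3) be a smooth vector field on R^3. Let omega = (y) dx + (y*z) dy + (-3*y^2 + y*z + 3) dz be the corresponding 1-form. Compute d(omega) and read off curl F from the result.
d(omega) = (-7*y + z) dy ∧ dz + (0) dz ∧ dx + (-1) dx ∧ dy; curl F = (-7*y + z, 0, -1)

d omega = sum_{i<j} (∂f_j/∂x_i - ∂f_i/∂x_j) dx_i ∧ dx_j. Under the identification (dy ∧ dz, dz ∧ dx, dx ∧ dy) ↔ (e_x, e_y, e_z), the coefficients are exactly the components of curl F. Compute:
  ∂R/∂y - ∂Q/∂z = (-6*y + z) - (y) = -7*y + z
  ∂P/∂z - ∂R/∂x = (0) - (0) = 0
  ∂Q/∂x - ∂P/∂y = (0) - (1) = -1.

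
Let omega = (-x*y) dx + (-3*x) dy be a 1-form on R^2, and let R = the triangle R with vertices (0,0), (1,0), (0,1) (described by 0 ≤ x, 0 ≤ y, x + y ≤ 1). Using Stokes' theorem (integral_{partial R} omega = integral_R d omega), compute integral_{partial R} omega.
integral_(partial R) omega = -4/3

Stokes: integral_partial_R omega = integral_R d omega with d omega = (∂Q/∂x - ∂P/∂y) dx ∧ dy.
  ∂Q/∂x = -3
  ∂P/∂y = -x
  integrand = ∂Q/∂x - ∂P/∂y = x - 3.
Integrating over R: integral_0^1 integral_0^{1-x} (x - 3) dy dx = -4/3.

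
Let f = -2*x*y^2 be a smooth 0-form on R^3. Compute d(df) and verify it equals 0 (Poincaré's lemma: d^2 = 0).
d(df) = 0

Step 1: df = sum_i (∂f/∂x_i) dx_i = (-2*y^2) dx + (-4*x*y) dy + (0) dz.
Step 2: Apply d again. Using the 1-form formula, the coefficient of dx ∧ dy in d(df) is ∂^2 f/∂x ∂y - ∂^2 f/∂y ∂x = (-4*y) - (-4*y) = 0 (equality of mixed partials for smooth f).
Similarly for dx ∧ dz and dy ∧ dz — all coefficients vanish. So d(df) = 0.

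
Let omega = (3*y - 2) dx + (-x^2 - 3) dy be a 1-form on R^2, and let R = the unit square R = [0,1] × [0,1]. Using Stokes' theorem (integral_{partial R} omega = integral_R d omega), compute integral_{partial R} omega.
integral_(partial R) omega = -4

Stokes: integral_partial_R omega = integral_R d omega with d omega = (∂Q/∂x - ∂P/∂y) dx ∧ dy.
  ∂Q/∂x = -2*x
  ∂P/∂y = 3
  integrand = ∂Q/∂x - ∂P/∂y = -2*x - 3.
Integrating over R: integral_0^1 integral_0^1 (-2*x - 3) dx dy = -4.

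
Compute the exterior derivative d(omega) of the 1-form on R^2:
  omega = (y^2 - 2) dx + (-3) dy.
d(omega) = (-2*y) dx ∧ dy

For a 1-form omega = sum_i f_i dx_i, the exterior derivative is
  d(omega) = sum_{i < j} (∂f_j/∂x_i - ∂f_i/∂x_j) dx_i ∧ dx_j.
  coefficient of dx ∧ dy: ∂f_2/∂x - ∂f_1/∂y = ∂(-3)/∂x - ∂(y^2 - 2)/∂y = -2*y
Assembling: d(omega) = (-2*y) dx ∧ dy.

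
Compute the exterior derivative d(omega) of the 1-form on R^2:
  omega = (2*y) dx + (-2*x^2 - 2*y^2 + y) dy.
d(omega) = (-4*x - 2) dx ∧ dy

For a 1-form omega = sum_i f_i dx_i, the exterior derivative is
  d(omega) = sum_{i < j} (∂f_j/∂x_i - ∂f_i/∂x_j) dx_i ∧ dx_j.
  coefficient of dx ∧ dy: ∂f_2/∂x - ∂f_1/∂y = ∂(-2*x^2 - 2*y^2 + y)/∂x - ∂(2*y)/∂y = -4*x - 2
Assembling: d(omega) = (-4*x - 2) dx ∧ dy.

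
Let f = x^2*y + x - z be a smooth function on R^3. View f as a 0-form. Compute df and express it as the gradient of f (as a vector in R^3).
df = (2*x*y + 1) dx + (x^2) dy + (-1) dz; grad f = (2*x*y + 1, x^2, -1)

For a 0-form f, d f = (∂f/∂x) dx + (∂f/∂y) dy + (∂f/∂z) dz. The components of the vector representation are exactly the entries of grad f in Cartesian coordinates:
  ∂f/∂x = 2*x*y + 1
  ∂f/∂y = x^2
  ∂f/∂z = -1.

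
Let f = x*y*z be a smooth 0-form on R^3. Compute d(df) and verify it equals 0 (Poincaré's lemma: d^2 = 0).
d(df) = 0

Step 1: df = sum_i (∂f/∂x_i) dx_i = (y*z) dx + (x*z) dy + (x*y) dz.
Step 2: Apply d again. Using the 1-form formula, the coefficient of dx ∧ dy in d(df) is ∂^2 f/∂x ∂y - ∂^2 f/∂y ∂x = (z) - (z) = 0 (equality of mixed partials for smooth f).
Similarly for dx ∧ dz and dy ∧ dz — all coefficients vanish. So d(df) = 0.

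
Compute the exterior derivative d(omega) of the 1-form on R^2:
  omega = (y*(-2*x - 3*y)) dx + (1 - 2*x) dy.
d(omega) = (2*x + 6*y - 2) dx ∧ dy

For a 1-form omega = sum_i f_i dx_i, the exterior derivative is
  d(omega) = sum_{i < j} (∂f_j/∂x_i - ∂f_i/∂x_j) dx_i ∧ dx_j.
  coefficient of dx ∧ dy: ∂f_2/∂x - ∂f_1/∂y = ∂(1 - 2*x)/∂x - ∂(y*(-2*x - 3*y))/∂y = 2*x + 6*y - 2
Assembling: d(omega) = (2*x + 6*y - 2) dx ∧ dy.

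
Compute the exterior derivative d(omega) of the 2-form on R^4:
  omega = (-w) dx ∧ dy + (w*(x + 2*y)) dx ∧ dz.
d(omega) = (-1) dx ∧ dy ∧ dw + (-2*w) dx ∧ dy ∧ dz + (x + 2*y) dx ∧ dz ∧ dw

For a 2-form omega = sum_{i<j} g_{ij} dx_i ∧ dx_j, the exterior derivative is
  d(omega) = sum_{i<j} d(g_{ij}) ∧ dx_i ∧ dx_j = sum_{i<j, k} (∂g_{ij}/∂x_k) dx_k ∧ dx_i ∧ dx_j.
Expand each term, using dx_k ∧ dx_i ∧ dx_j = sgn(permutation) dx_{(a)} ∧ dx_{(b)} ∧ dx_{(c)} with (a < b < c) sorted:
  d(-w) includes (∂/∂w)(-w) dw = (-1) dw, which multiplied by dx ∧ dy gives (-1) dx ∧ dy ∧ dw
  d(w*(x + 2*y)) includes (∂/∂y)(w*(x + 2*y)) dy = (2*w) dy, which multiplied by dx ∧ dz gives (-2*w) dx ∧ dy ∧ dz
  d(w*(x + 2*y)) includes (∂/∂w)(w*(x + 2*y)) dw = (x + 2*y) dw, which multiplied by dx ∧ dz gives (x + 2*y) dx ∧ dz ∧ dw
Collecting like 3-forms: d(omega) = (-1) dx ∧ dy ∧ dw + (-2*w) dx ∧ dy ∧ dz + (x + 2*y) dx ∧ dz ∧ dw.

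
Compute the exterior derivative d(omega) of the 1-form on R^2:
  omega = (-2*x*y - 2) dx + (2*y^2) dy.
d(omega) = (2*x) dx ∧ dy

For a 1-form omega = sum_i f_i dx_i, the exterior derivative is
  d(omega) = sum_{i < j} (∂f_j/∂x_i - ∂f_i/∂x_j) dx_i ∧ dx_j.
  coefficient of dx ∧ dy: ∂f_2/∂x - ∂f_1/∂y = ∂(2*y^2)/∂x - ∂(-2*x*y - 2)/∂y = 2*x
Assembling: d(omega) = (2*x) dx ∧ dy.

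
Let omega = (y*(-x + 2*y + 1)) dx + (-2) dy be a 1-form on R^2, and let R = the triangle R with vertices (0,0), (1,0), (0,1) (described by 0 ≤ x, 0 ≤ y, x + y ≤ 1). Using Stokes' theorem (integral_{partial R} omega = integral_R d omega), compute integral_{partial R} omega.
integral_(partial R) omega = -1

Stokes: integral_partial_R omega = integral_R d omega with d omega = (∂Q/∂x - ∂P/∂y) dx ∧ dy.
  ∂Q/∂x = 0
  ∂P/∂y = -x + 4*y + 1
  integrand = ∂Q/∂x - ∂P/∂y = x - 4*y - 1.
Integrating over R: integral_0^1 integral_0^{1-x} (x - 4*y - 1) dy dx = -1.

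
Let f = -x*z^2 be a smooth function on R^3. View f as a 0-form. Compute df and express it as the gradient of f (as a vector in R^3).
df = (-z^2) dx + (0) dy + (-2*x*z) dz; grad f = (-z^2, 0, -2*x*z)

For a 0-form f, d f = (∂f/∂x) dx + (∂f/∂y) dy + (∂f/∂z) dz. The components of the vector representation are exactly the entries of grad f in Cartesian coordinates:
  ∂f/∂x = -z^2
  ∂f/∂y = 0
  ∂f/∂z = -2*x*z.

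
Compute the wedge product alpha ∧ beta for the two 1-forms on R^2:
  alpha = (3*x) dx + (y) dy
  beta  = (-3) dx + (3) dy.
alpha ∧ beta = (9*x + 3*y) dx ∧ dy

Distribute the wedge, using dx_i ∧ dx_j = -dx_j ∧ dx_i and dx_i ∧ dx_i = 0. For each pair (i, j) with i < j, the coefficient of dx_i ∧ dx_j in alpha ∧ beta is (alpha_i * beta_j - alpha_j * beta_i). Collecting: alpha ∧ beta = (9*x + 3*y) dx ∧ dy.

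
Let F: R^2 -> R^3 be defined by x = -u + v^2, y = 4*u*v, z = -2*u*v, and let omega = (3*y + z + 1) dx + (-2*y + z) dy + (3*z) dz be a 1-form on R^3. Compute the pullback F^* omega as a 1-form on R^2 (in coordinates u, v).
F^* omega = (-28*u*v^2 - 10*u*v - 1) du + (2*v*(-14*u^2 + 10*u*v + 1)) dv

Using F^*(f dg) = (f ∘ F) d(g ∘ F), substitute each coordinate x_i by F_i(u, v) in f_i, and replace dx_i by d F_i = (∂F_i/∂u) du + (∂F_i/∂v) dv.
  For the x component: f_1(F) = 10*u*v + 1; d F_1 = (-1) du + (2*v) dv
  For the y component: f_2(F) = -10*u*v; d F_2 = (4*v) du + (4*u) dv
  For the z component: f_3(F) = -6*u*v; d F_3 = (-2*v) du + (-2*u) dv
Combining and collecting du, dv coefficients:
  coeff of du: -28*u*v^2 - 10*u*v - 1
  coeff of dv: 2*v*(-14*u^2 + 10*u*v + 1)
F^* omega = (-28*u*v^2 - 10*u*v - 1) du + (2*v*(-14*u^2 + 10*u*v + 1)) dv.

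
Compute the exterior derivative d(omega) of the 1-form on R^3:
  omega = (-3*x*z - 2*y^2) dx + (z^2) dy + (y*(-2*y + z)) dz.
d(omega) = (4*y) dx ∧ dy + (3*x) dx ∧ dz + (-4*y - z) dy ∧ dz

For a 1-form omega = sum_i f_i dx_i, the exterior derivative is
  d(omega) = sum_{i < j} (∂f_j/∂x_i - ∂f_i/∂x_j) dx_i ∧ dx_j.
  coefficient of dx ∧ dy: ∂f_2/∂x - ∂f_1/∂y = ∂(z^2)/∂x - ∂(-3*x*z - 2*y^2)/∂y = 4*y
  coefficient of dx ∧ dz: ∂f_3/∂x - ∂f_1/∂z = ∂(y*(-2*y + z))/∂x - ∂(-3*x*z - 2*y^2)/∂z = 3*x
  coefficient of dy ∧ dz: ∂f_3/∂y - ∂f_2/∂z = ∂(y*(-2*y + z))/∂y - ∂(z^2)/∂z = -4*y - z
Assembling: d(omega) = (4*y) dx ∧ dy + (3*x) dx ∧ dz + (-4*y - z) dy ∧ dz.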